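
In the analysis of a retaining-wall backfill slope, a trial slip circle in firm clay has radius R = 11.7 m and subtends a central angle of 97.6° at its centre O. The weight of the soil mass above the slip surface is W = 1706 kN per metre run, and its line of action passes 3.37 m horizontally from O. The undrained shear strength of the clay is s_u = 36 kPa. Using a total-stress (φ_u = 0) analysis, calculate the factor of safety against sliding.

FS = 1.46

Taking moments about the centre O, the resisting moment is provided by the undrained shear strength acting along the arc:
Arc length L_a = R·θ = 11.7·(97.6°·π/180) = 11.7·1.7034 = 19.93 m
M_R = s_u·L_a·R = 36·19.93·11.7 = 8394.6 kN·m/m
M_D = W·d = 1706·3.37 = 5749.2 kN·m/m
FS = M_R / M_D = 8394.6 / 5749.2 = 1.460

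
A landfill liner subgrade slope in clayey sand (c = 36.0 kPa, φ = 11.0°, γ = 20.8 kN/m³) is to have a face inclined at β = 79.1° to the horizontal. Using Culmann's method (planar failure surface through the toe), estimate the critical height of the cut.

H_c = 10.64 m

Culmann's analysis gives the critical failure plane at α_cr = (β + φ)/2 = (79.1 + 11.0)/2 = 45.0°, and the critical height
H_c = (4c/γ) · sinβ cosφ / [1 − cos(β − φ)]
    = (4·36.0/20.8) · sin79.1°·cos11.0° / [1 − cos(68.1°)]
    = 6.923 · 0.9820·0.9816 / [1 − 0.3730]
    = 6.923 · 0.9639 / 0.6270
    = 10.64 m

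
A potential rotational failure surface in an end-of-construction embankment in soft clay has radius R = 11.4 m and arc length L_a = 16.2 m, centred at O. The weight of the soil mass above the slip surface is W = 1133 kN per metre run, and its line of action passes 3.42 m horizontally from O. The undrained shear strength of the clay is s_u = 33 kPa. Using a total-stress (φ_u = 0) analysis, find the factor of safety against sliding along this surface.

Taking moments about the centre O, the resisting moment is provided by the undrained shear strength acting along the arc:
M_R = s_u·L_a·R = 33·16.20·11.4 = 6094.4 kN·m/m
M_D = W·d = 1133·3.42 = 3874.9 kN·m/m
FS = M_R / M_D = 6094.4 / 3874.9 = 1.573

FS = 1.57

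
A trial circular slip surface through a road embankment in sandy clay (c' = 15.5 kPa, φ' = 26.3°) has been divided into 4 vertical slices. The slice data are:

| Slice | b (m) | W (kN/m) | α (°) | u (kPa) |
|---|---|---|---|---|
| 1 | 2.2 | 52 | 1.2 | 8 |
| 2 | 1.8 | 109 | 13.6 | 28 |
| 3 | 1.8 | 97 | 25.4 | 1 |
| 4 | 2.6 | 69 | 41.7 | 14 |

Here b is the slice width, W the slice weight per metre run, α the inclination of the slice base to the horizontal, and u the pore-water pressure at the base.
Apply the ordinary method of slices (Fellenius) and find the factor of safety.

FS = 2.06

Ordinary method of slices: FS = Σ[c'·Δl_i + (W_i cosα_i − u_i·Δl_i)·tanφ'] / Σ W_i sinα_i, with Δl_i = b_i / cosα_i.
Slice 1: Δl = 2.2/cos1.2° = 2.200 m; N'_1 = 52·cos1.2° − 8·2.200 = 34.4; c'Δl = 34.11; W sinα = 1.1
Slice 2: Δl = 1.8/cos13.6° = 1.852 m; N'_2 = 109·cos13.6° − 28·1.852 = 54.1; c'Δl = 28.70; W sinα = 25.6
Slice 3: Δl = 1.8/cos25.4° = 1.993 m; N'_3 = 97·cos25.4° − 1·1.993 = 85.6; c'Δl = 30.89; W sinα = 41.6
Slice 4: Δl = 2.6/cos41.7° = 3.482 m; N'_4 = 69·cos41.7° − 14·3.482 = 2.8; c'Δl = 53.98; W sinα = 45.9
Σc'Δl = 147.7 kN/m; ΣN' = 176.9 kN/m; ΣW sinα = 114.2 kN/m
Resisting = 147.7 + 176.9·tan26.3° = 147.7 + 87.4 = 235.1 kN/m
FS = 235.1 / 114.2 = 2.058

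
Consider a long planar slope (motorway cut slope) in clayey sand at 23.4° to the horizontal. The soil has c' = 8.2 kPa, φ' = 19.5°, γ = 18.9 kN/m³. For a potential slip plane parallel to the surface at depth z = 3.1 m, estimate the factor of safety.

FS = 1.20

For an infinite slope with a slip plane parallel to the surface (no pore pressure): FS = [c' + γz cos²β tanφ'] / [γz sinβ cosβ].
γz = 18.9·3.1 = 58.59 kN/m²
Numerator = 8.2 + 58.59·cos²23.4°·tan19.5° = 8.2 + 58.59·0.8423·0.3541 = 25.675 kPa
Denominator = 58.59·sin23.4°·cos23.4° = 58.59·0.3971·0.9178 = 21.355 kPa
FS = 25.675 / 21.355 = 1.202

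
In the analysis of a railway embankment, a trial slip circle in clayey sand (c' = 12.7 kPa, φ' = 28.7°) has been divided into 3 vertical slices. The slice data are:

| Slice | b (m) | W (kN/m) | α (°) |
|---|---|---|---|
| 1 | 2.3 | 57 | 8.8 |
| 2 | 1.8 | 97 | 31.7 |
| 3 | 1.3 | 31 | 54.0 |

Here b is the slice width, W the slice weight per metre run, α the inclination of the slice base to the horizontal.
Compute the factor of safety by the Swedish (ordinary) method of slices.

Ordinary method of slices: FS = Σ[c'·Δl_i + (W_i cosα_i)·tanφ'] / Σ W_i sinα_i, with Δl_i = b_i / cosα_i.
Slice 1: Δl = 2.3/cos8.8° = 2.327 m; N'_1 = 57·cos8.8° = 56.3; c'Δl = 29.56; W sinα = 8.7
Slice 2: Δl = 1.8/cos31.7° = 2.116 m; N'_2 = 97·cos31.7° = 82.5; c'Δl = 26.87; W sinα = 51.0
Slice 3: Δl = 1.3/cos54.0° = 2.212 m; N'_3 = 31·cos54.0° = 18.2; c'Δl = 28.09; W sinα = 25.1
Σc'Δl = 84.5 kN/m; ΣN' = 157.1 kN/m; ΣW sinα = 84.8 kN/m
Resisting = 84.5 + 157.1·tan28.7° = 84.5 + 86.0 = 170.5 kN/m
FS = 170.5 / 84.8 = 2.011

FS = 2.01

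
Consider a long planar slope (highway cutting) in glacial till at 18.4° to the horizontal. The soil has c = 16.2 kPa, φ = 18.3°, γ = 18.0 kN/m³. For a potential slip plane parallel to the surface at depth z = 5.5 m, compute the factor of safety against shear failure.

FS = 1.54

For an infinite slope with a slip plane parallel to the surface (no pore pressure): FS = [c + γz cos²β tanφ] / [γz sinβ cosβ].
γz = 18.0·5.5 = 99.00 kN/m²
Numerator = 16.2 + 99.00·cos²18.4°·tan18.3° = 16.2 + 99.00·0.9004·0.3307 = 45.679 kPa
Denominator = 99.00·sin18.4°·cos18.4° = 99.00·0.3156·0.9489 = 29.652 kPa
FS = 45.679 / 29.652 = 1.541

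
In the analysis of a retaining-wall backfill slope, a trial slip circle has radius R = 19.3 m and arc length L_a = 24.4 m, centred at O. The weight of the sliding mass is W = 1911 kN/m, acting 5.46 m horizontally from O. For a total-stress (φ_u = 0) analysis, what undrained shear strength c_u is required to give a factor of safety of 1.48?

FS = c_u·L_a·R / (W·d), so c_u = FS·W·d / (L_a·R).
c_u = 1.48·1911·5.46 / (24.40·19.3) = 15442.4 / 470.92 = 32.79 kPa

c_u = 32.8 kPa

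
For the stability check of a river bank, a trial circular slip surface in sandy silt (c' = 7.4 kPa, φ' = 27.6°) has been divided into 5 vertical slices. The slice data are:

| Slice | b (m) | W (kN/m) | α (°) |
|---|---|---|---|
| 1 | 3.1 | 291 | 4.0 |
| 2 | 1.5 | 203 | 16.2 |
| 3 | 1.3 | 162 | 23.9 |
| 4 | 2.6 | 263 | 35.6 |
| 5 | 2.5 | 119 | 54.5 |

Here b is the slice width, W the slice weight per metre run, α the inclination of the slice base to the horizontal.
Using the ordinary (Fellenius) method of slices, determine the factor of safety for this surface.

FS = 1.48

Ordinary method of slices: FS = Σ[c'·Δl_i + (W_i cosα_i)·tanφ'] / Σ W_i sinα_i, with Δl_i = b_i / cosα_i.
Slice 1: Δl = 3.1/cos4.0° = 3.108 m; N'_1 = 291·cos4.0° = 290.3; c'Δl = 23.00; W sinα = 20.3
Slice 2: Δl = 1.5/cos16.2° = 1.562 m; N'_2 = 203·cos16.2° = 194.9; c'Δl = 11.56; W sinα = 56.6
Slice 3: Δl = 1.3/cos23.9° = 1.422 m; N'_3 = 162·cos23.9° = 148.1; c'Δl = 10.52; W sinα = 65.6
Slice 4: Δl = 2.6/cos35.6° = 3.198 m; N'_4 = 263·cos35.6° = 213.8; c'Δl = 23.66; W sinα = 153.1
Slice 5: Δl = 2.5/cos54.5° = 4.305 m; N'_5 = 119·cos54.5° = 69.1; c'Δl = 31.86; W sinα = 96.9
Σc'Δl = 100.6 kN/m; ΣN' = 916.3 kN/m; ΣW sinα = 392.5 kN/m
Resisting = 100.6 + 916.3·tan27.6° = 100.6 + 479.0 = 579.6 kN/m
FS = 579.6 / 392.5 = 1.477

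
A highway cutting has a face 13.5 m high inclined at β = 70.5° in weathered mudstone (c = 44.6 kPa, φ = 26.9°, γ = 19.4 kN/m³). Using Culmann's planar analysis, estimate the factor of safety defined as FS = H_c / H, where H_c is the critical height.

H_c = (4c/γ) · sinβ cosφ / [1 − cos(β − φ)]
    = (4·44.6/19.4) · sin70.5°·cos26.9° / [1 − cos43.6°]
    = 9.196 · 0.8406 / 0.2758 = 28.03 m
FS = H_c / H = 28.03 / 13.5 = 2.076

FS = 2.08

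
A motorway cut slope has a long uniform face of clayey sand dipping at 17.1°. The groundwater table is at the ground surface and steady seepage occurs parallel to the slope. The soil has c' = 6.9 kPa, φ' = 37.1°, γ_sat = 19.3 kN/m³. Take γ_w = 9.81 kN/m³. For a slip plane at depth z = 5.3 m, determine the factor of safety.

FS = 1.45

With seepage parallel to the slope and the water table at the surface, the effective normal stress on the slip plane uses the buoyant unit weight γ' = γ_sat − γ_w while the driving shear stress uses γ_sat:
FS = [c' + γ' z cos²β tanφ'] / [γ_sat z sinβ cosβ]
γ' = 19.3 − 9.81 = 9.49 kN/m³
Numerator = 6.9 + 9.49·5.3·cos²17.1°·tan37.1° = 6.9 + 9.49·5.3·0.9135·0.7563 = 41.650 kPa
Denominator = 19.3·5.3·sin17.1°·cos17.1° = 19.3·5.3·0.2940·0.9558 = 28.748 kPa
FS = 41.650 / 28.748 = 1.449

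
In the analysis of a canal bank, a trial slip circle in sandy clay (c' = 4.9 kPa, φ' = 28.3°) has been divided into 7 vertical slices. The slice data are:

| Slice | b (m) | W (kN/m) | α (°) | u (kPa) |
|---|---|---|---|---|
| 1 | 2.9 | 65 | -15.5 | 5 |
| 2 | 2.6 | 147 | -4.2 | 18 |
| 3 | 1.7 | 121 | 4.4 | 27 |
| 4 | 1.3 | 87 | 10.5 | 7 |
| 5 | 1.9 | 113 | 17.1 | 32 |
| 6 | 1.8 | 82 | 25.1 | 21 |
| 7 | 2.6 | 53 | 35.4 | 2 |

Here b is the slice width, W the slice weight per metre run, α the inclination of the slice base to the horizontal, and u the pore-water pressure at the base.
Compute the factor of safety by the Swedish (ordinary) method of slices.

Ordinary method of slices: FS = Σ[c'·Δl_i + (W_i cosα_i − u_i·Δl_i)·tanφ'] / Σ W_i sinα_i, with Δl_i = b_i / cosα_i.
Slice 1: Δl = 2.9/cos(-15.5°) = 3.009 m; N'_1 = 65·cos(-15.5°) − 5·3.009 = 47.6; c'Δl = 14.75; W sinα = -17.4
Slice 2: Δl = 2.6/cos(-4.2°) = 2.607 m; N'_2 = 147·cos(-4.2°) − 18·2.607 = 99.7; c'Δl = 12.77; W sinα = -10.8
Slice 3: Δl = 1.7/cos4.4° = 1.705 m; N'_3 = 121·cos4.4° − 27·1.705 = 74.6; c'Δl = 8.35; W sinα = 9.3
Slice 4: Δl = 1.3/cos10.5° = 1.322 m; N'_4 = 87·cos10.5° − 7·1.322 = 76.3; c'Δl = 6.48; W sinα = 15.9
Slice 5: Δl = 1.9/cos17.1° = 1.988 m; N'_5 = 113·cos17.1° − 32·1.988 = 44.4; c'Δl = 9.74; W sinα = 33.2
Slice 6: Δl = 1.8/cos25.1° = 1.988 m; N'_6 = 82·cos25.1° − 21·1.988 = 32.5; c'Δl = 9.74; W sinα = 34.8
Slice 7: Δl = 2.6/cos35.4° = 3.190 m; N'_7 = 53·cos35.4° − 2·3.190 = 36.8; c'Δl = 15.63; W sinα = 30.7
Σc'Δl = 77.5 kN/m; ΣN' = 411.9 kN/m; ΣW sinα = 95.7 kN/m
Resisting = 77.5 + 411.9·tan28.3° = 77.5 + 221.8 = 299.2 kN/m
FS = 299.2 / 95.7 = 3.126

FS = 3.13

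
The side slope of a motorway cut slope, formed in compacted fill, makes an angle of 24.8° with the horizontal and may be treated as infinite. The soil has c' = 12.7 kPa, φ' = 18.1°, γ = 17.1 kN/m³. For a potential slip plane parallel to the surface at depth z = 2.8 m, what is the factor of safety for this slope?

For an infinite slope with a slip plane parallel to the surface (no pore pressure): FS = [c' + γz cos²β tanφ'] / [γz sinβ cosβ].
γz = 17.1·2.8 = 47.88 kN/m²
Numerator = 12.7 + 47.88·cos²24.8°·tan18.1° = 12.7 + 47.88·0.8241·0.3269 = 25.596 kPa
Denominator = 47.88·sin24.8°·cos24.8° = 47.88·0.4195·0.9078 = 18.231 kPa
FS = 25.596 / 18.231 = 1.404

FS = 1.40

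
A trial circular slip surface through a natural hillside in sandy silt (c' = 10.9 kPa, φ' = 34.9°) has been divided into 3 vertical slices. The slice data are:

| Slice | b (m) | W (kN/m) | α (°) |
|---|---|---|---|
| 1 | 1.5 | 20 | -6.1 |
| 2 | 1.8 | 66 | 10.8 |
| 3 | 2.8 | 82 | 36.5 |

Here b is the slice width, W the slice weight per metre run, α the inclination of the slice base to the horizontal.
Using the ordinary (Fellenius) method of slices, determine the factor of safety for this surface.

FS = 3.04

Ordinary method of slices: FS = Σ[c'·Δl_i + (W_i cosα_i)·tanφ'] / Σ W_i sinα_i, with Δl_i = b_i / cosα_i.
Slice 1: Δl = 1.5/cos(-6.1°) = 1.509 m; N'_1 = 20·cos(-6.1°) = 19.9; c'Δl = 16.44; W sinα = -2.1
Slice 2: Δl = 1.8/cos10.8° = 1.832 m; N'_2 = 66·cos10.8° = 64.8; c'Δl = 19.97; W sinα = 12.4
Slice 3: Δl = 2.8/cos36.5° = 3.483 m; N'_3 = 82·cos36.5° = 65.9; c'Δl = 37.97; W sinα = 48.8
Σc'Δl = 74.4 kN/m; ΣN' = 150.6 kN/m; ΣW sinα = 59.0 kN/m
Resisting = 74.4 + 150.6·tan34.9° = 74.4 + 105.1 = 179.5 kN/m
FS = 179.5 / 59.0 = 3.041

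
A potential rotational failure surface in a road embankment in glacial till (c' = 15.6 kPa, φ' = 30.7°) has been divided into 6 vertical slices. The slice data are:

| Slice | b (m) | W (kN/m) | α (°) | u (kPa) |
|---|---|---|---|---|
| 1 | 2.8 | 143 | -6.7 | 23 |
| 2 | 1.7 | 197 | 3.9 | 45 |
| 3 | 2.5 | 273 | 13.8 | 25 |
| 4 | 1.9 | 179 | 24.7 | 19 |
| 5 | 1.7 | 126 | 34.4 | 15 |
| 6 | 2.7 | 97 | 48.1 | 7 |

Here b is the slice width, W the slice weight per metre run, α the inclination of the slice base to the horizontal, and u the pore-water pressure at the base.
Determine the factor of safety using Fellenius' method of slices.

FS = 2.19

Ordinary method of slices: FS = Σ[c'·Δl_i + (W_i cosα_i − u_i·Δl_i)·tanφ'] / Σ W_i sinα_i, with Δl_i = b_i / cosα_i.
Slice 1: Δl = 2.8/cos(-6.7°) = 2.819 m; N'_1 = 143·cos(-6.7°) − 23·2.819 = 77.2; c'Δl = 43.98; W sinα = -16.7
Slice 2: Δl = 1.7/cos3.9° = 1.704 m; N'_2 = 197·cos3.9° − 45·1.704 = 119.9; c'Δl = 26.58; W sinα = 13.4
Slice 3: Δl = 2.5/cos13.8° = 2.574 m; N'_3 = 273·cos13.8° − 25·2.574 = 200.8; c'Δl = 40.16; W sinα = 65.1
Slice 4: Δl = 1.9/cos24.7° = 2.091 m; N'_4 = 179·cos24.7° − 19·2.091 = 122.9; c'Δl = 32.62; W sinα = 74.8
Slice 5: Δl = 1.7/cos34.4° = 2.060 m; N'_5 = 126·cos34.4° − 15·2.060 = 73.1; c'Δl = 32.14; W sinα = 71.2
Slice 6: Δl = 2.7/cos48.1° = 4.043 m; N'_6 = 97·cos48.1° − 7·4.043 = 36.5; c'Δl = 63.07; W sinα = 72.2
Σc'Δl = 238.6 kN/m; ΣN' = 630.2 kN/m; ΣW sinα = 280.0 kN/m
Resisting = 238.6 + 630.2·tan30.7° = 238.6 + 374.2 = 612.8 kN/m
FS = 612.8 / 280.0 = 2.188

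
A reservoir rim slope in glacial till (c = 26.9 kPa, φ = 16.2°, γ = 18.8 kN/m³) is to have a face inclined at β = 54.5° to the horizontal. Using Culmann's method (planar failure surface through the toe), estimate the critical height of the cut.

Culmann's analysis gives the critical failure plane at α_cr = (β + φ)/2 = (54.5 + 16.2)/2 = 35.4°, and the critical height
H_c = (4c/γ) · sinβ cosφ / [1 − cos(β − φ)]
    = (4·26.9/18.8) · sin54.5°·cos16.2° / [1 − cos(38.3°)]
    = 5.723 · 0.8141·0.9603 / [1 − 0.7848]
    = 5.723 · 0.7818 / 0.2152
    = 20.79 m

H_c = 20.79 m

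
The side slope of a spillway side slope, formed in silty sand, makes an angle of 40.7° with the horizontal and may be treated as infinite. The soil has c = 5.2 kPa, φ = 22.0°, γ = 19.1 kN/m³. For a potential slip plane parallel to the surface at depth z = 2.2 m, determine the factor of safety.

For an infinite slope with a slip plane parallel to the surface (no pore pressure): FS = [c + γz cos²β tanφ] / [γz sinβ cosβ].
γz = 19.1·2.2 = 42.02 kN/m²
Numerator = 5.2 + 42.02·cos²40.7°·tan22.0° = 5.2 + 42.02·0.5748·0.4040 = 14.958 kPa
Denominator = 42.02·sin40.7°·cos40.7° = 42.02·0.6521·0.7581 = 20.774 kPa
FS = 14.958 / 20.774 = 0.720

FS = 0.72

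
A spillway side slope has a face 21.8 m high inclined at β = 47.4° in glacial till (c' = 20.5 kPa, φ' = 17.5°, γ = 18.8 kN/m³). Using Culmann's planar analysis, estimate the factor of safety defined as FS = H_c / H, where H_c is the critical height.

H_c = (4c'/γ) · sinβ cosφ' / [1 − cos(β − φ')]
    = (4·20.5/18.8) · sin47.4°·cos17.5° / [1 − cos29.9°]
    = 4.362 · 0.7020 / 0.1331 = 23.00 m
FS = H_c / H = 23.00 / 21.8 = 1.055

FS = 1.06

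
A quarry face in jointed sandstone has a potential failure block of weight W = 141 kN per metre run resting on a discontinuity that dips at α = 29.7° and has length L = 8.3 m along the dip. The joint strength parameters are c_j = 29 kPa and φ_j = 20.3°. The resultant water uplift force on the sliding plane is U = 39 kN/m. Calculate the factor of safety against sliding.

FS = 3.89

Resolving the block weight along and normal to the plane and applying the Mohr–Coulomb strength on the joint:
N' = W cosα − U = 141·cos29.7° − 39 = 83.5 kN/m
Driving force T = W sinα = 141·sin29.7° = 69.9 kN/m
Resisting force R = c_j·L + N'·tanφ_j = 29·8.3 + 83.5·tan20.3° = 240.7 + 30.9 = 271.6 kN/m
FS = R / T = 271.6 / 69.9 = 3.887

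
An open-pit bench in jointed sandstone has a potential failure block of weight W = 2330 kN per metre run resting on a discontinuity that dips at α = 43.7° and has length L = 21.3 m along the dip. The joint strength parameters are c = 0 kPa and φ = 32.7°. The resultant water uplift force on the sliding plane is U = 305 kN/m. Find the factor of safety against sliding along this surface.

Resolving the block weight along and normal to the plane and applying the Mohr–Coulomb strength on the joint:
N' = W cosα − U = 2330·cos43.7° − 305 = 1379.5 kN/m
Driving force T = W sinα = 2330·sin43.7° = 1609.8 kN/m
Resisting force R = c·L + N'·tanφ = 0·21.3 + 1379.5·tan32.7° = 0.0 + 885.6 = 885.6 kN/m
FS = R / T = 885.6 / 1609.8 = 0.550

FS = 0.55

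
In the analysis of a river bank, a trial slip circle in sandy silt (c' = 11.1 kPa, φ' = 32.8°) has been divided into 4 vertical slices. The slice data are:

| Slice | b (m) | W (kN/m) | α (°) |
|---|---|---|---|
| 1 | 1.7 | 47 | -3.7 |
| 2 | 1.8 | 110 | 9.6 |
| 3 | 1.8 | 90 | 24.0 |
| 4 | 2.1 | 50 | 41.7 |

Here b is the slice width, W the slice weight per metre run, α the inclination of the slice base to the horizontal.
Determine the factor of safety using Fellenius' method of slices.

FS = 3.16

Ordinary method of slices: FS = Σ[c'·Δl_i + (W_i cosα_i)·tanφ'] / Σ W_i sinα_i, with Δl_i = b_i / cosα_i.
Slice 1: Δl = 1.7/cos(-3.7°) = 1.704 m; N'_1 = 47·cos(-3.7°) = 46.9; c'Δl = 18.91; W sinα = -3.0
Slice 2: Δl = 1.8/cos9.6° = 1.826 m; N'_2 = 110·cos9.6° = 108.5; c'Δl = 20.26; W sinα = 18.3
Slice 3: Δl = 1.8/cos24.0° = 1.970 m; N'_3 = 90·cos24.0° = 82.2; c'Δl = 21.87; W sinα = 36.6
Slice 4: Δl = 2.1/cos41.7° = 2.813 m; N'_4 = 50·cos41.7° = 37.3; c'Δl = 31.22; W sinα = 33.3
Σc'Δl = 92.3 kN/m; ΣN' = 274.9 kN/m; ΣW sinα = 85.2 kN/m
Resisting = 92.3 + 274.9·tan32.8° = 92.3 + 177.2 = 269.4 kN/m
FS = 269.4 / 85.2 = 3.163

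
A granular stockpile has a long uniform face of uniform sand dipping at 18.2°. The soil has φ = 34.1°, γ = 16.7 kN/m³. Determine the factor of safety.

FS = 2.06

For a dry cohesionless infinite slope the factor of safety is FS = tanφ / tanβ.
FS = tan34.1° / tan18.2° = 0.6771 / 0.3288 = 2.059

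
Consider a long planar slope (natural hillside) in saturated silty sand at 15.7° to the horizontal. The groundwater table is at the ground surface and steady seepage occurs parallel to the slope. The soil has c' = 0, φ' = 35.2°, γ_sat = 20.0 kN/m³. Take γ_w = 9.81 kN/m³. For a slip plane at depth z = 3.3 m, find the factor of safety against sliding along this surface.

With seepage parallel to the slope and the water table at the surface, the effective normal stress on the slip plane uses the buoyant unit weight γ' = γ_sat − γ_w while the driving shear stress uses γ_sat:
FS = [c' + γ' z cos²β tanφ'] / [γ_sat z sinβ cosβ]
(For c' = 0 this reduces to FS = (γ'/γ_sat)·tanφ'/tanβ.)
γ' = 20.0 − 9.81 = 10.19 kN/m³
Numerator = 0.0 + 10.19·3.3·cos²15.7°·tan35.2° = 0.0 + 10.19·3.3·0.9268·0.7054 = 21.984 kPa
Denominator = 20.0·3.3·sin15.7°·cos15.7° = 20.0·3.3·0.2706·0.9627 = 17.193 kPa
FS = 21.984 / 17.193 = 1.279

FS = 1.28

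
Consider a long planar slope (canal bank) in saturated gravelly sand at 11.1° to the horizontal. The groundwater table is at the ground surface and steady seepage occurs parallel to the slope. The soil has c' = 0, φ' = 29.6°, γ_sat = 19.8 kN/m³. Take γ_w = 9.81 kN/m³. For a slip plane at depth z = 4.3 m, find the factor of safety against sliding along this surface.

With seepage parallel to the slope and the water table at the surface, the effective normal stress on the slip plane uses the buoyant unit weight γ' = γ_sat − γ_w while the driving shear stress uses γ_sat:
FS = [c' + γ' z cos²β tanφ'] / [γ_sat z sinβ cosβ]
(For c' = 0 this reduces to FS = (γ'/γ_sat)·tanφ'/tanβ.)
γ' = 19.8 − 9.81 = 9.99 kN/m³
Numerator = 0.0 + 9.99·4.3·cos²11.1°·tan29.6° = 0.0 + 9.99·4.3·0.9629·0.5681 = 23.498 kPa
Denominator = 19.8·4.3·sin11.1°·cos11.1° = 19.8·4.3·0.1925·0.9813 = 16.085 kPa
FS = 23.498 / 16.085 = 1.461

FS = 1.46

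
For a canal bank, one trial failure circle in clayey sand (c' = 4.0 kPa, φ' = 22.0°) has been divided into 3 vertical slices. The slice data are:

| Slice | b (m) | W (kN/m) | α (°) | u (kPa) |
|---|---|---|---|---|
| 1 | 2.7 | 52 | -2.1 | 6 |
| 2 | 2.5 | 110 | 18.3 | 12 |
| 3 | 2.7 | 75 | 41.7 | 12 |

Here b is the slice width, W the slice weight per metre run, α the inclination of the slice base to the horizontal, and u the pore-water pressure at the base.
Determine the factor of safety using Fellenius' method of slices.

Ordinary method of slices: FS = Σ[c'·Δl_i + (W_i cosα_i − u_i·Δl_i)·tanφ'] / Σ W_i sinα_i, with Δl_i = b_i / cosα_i.
Slice 1: Δl = 2.7/cos(-2.1°) = 2.702 m; N'_1 = 52·cos(-2.1°) − 6·2.702 = 35.8; c'Δl = 10.81; W sinα = -1.9
Slice 2: Δl = 2.5/cos18.3° = 2.633 m; N'_2 = 110·cos18.3° − 12·2.633 = 72.8; c'Δl = 10.53; W sinα = 34.5
Slice 3: Δl = 2.7/cos41.7° = 3.616 m; N'_3 = 75·cos41.7° − 12·3.616 = 12.6; c'Δl = 14.46; W sinα = 49.9
Σc'Δl = 35.8 kN/m; ΣN' = 121.2 kN/m; ΣW sinα = 82.5 kN/m
Resisting = 35.8 + 121.2·tan22.0° = 35.8 + 49.0 = 84.8 kN/m
FS = 84.8 / 82.5 = 1.027

FS = 1.03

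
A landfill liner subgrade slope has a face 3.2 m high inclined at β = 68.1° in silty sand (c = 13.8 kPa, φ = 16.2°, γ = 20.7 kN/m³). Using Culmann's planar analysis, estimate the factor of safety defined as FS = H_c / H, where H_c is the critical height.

H_c = (4c/γ) · sinβ cosφ / [1 − cos(β − φ)]
    = (4·13.8/20.7) · sin68.1°·cos16.2° / [1 − cos51.9°]
    = 2.667 · 0.8910 / 0.3830 = 6.20 m
FS = H_c / H = 6.20 / 3.2 = 1.939

FS = 1.94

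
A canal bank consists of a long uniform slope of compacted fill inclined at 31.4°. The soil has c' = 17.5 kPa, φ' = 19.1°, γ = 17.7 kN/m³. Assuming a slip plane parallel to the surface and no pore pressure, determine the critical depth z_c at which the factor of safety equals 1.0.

Setting FS = 1.00 in FS = [c' + γz cos²β tanφ'] / [γz sinβ cosβ] and solving for z:
z = c' / [γ cosβ (FS·sinβ − cosβ·tanφ')]
  = 17.5 / [17.7·cos31.4°·(1.00·sin31.4° − cos31.4°·tan19.1°)]
  = 17.5 / [17.7·0.8536·(1.00·0.5210 − 0.8536·0.3463)]
  = 17.5 / 3.4059 = 5.138 m

z_c = 5.14 m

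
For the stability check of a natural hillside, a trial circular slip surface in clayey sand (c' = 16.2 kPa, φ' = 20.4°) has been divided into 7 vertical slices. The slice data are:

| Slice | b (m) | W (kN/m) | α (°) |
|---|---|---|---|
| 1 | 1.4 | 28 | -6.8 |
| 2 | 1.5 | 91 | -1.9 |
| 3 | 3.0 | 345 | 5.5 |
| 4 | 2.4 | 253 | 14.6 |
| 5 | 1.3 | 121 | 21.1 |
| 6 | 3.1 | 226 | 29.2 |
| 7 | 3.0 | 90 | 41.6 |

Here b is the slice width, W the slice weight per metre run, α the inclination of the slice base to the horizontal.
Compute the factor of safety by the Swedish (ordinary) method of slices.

FS = 2.25

Ordinary method of slices: FS = Σ[c'·Δl_i + (W_i cosα_i)·tanφ'] / Σ W_i sinα_i, with Δl_i = b_i / cosα_i.
Slice 1: Δl = 1.4/cos(-6.8°) = 1.410 m; N'_1 = 28·cos(-6.8°) = 27.8; c'Δl = 22.84; W sinα = -3.3
Slice 2: Δl = 1.5/cos(-1.9°) = 1.501 m; N'_2 = 91·cos(-1.9°) = 90.9; c'Δl = 24.31; W sinα = -3.0
Slice 3: Δl = 3.0/cos5.5° = 3.014 m; N'_3 = 345·cos5.5° = 343.4; c'Δl = 48.82; W sinα = 33.1
Slice 4: Δl = 2.4/cos14.6° = 2.480 m; N'_4 = 253·cos14.6° = 244.8; c'Δl = 40.18; W sinα = 63.8
Slice 5: Δl = 1.3/cos21.1° = 1.393 m; N'_5 = 121·cos21.1° = 112.9; c'Δl = 22.57; W sinα = 43.6
Slice 6: Δl = 3.1/cos29.2° = 3.551 m; N'_6 = 226·cos29.2° = 197.3; c'Δl = 57.53; W sinα = 110.3
Slice 7: Δl = 3.0/cos41.6° = 4.012 m; N'_7 = 90·cos41.6° = 67.3; c'Δl = 64.99; W sinα = 59.8
Σc'Δl = 281.3 kN/m; ΣN' = 1084.5 kN/m; ΣW sinα = 304.1 kN/m
Resisting = 281.3 + 1084.5·tan20.4° = 281.3 + 403.3 = 684.6 kN/m
FS = 684.6 / 304.1 = 2.251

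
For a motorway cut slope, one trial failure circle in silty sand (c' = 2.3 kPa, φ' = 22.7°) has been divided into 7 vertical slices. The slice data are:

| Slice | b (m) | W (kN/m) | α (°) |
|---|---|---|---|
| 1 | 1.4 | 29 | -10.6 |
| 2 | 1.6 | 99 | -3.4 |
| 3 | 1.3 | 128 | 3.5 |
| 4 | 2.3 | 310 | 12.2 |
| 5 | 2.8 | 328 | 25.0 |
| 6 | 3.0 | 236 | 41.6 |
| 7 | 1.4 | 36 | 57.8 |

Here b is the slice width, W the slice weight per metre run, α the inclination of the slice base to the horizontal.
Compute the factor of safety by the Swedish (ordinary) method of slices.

FS = 1.23

Ordinary method of slices: FS = Σ[c'·Δl_i + (W_i cosα_i)·tanφ'] / Σ W_i sinα_i, with Δl_i = b_i / cosα_i.
Slice 1: Δl = 1.4/cos(-10.6°) = 1.424 m; N'_1 = 29·cos(-10.6°) = 28.5; c'Δl = 3.28; W sinα = -5.3
Slice 2: Δl = 1.6/cos(-3.4°) = 1.603 m; N'_2 = 99·cos(-3.4°) = 98.8; c'Δl = 3.69; W sinα = -5.9
Slice 3: Δl = 1.3/cos3.5° = 1.302 m; N'_3 = 128·cos3.5° = 127.8; c'Δl = 3.00; W sinα = 7.8
Slice 4: Δl = 2.3/cos12.2° = 2.353 m; N'_4 = 310·cos12.2° = 303.0; c'Δl = 5.41; W sinα = 65.5
Slice 5: Δl = 2.8/cos25.0° = 3.089 m; N'_5 = 328·cos25.0° = 297.3; c'Δl = 7.11; W sinα = 138.6
Slice 6: Δl = 3.0/cos41.6° = 4.012 m; N'_6 = 236·cos41.6° = 176.5; c'Δl = 9.23; W sinα = 156.7
Slice 7: Δl = 1.4/cos57.8° = 2.627 m; N'_7 = 36·cos57.8° = 19.2; c'Δl = 6.04; W sinα = 30.5
Σc'Δl = 37.7 kN/m; ΣN' = 1051.0 kN/m; ΣW sinα = 387.9 kN/m
Resisting = 37.7 + 1051.0·tan22.7° = 37.7 + 439.7 = 477.4 kN/m
FS = 477.4 / 387.9 = 1.231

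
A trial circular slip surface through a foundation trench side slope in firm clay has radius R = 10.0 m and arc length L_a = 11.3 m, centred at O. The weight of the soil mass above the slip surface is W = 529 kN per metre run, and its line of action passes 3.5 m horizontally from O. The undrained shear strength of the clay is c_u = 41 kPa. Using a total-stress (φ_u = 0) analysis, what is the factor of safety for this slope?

FS = 2.50

Taking moments about the centre O, the resisting moment is provided by the undrained shear strength acting along the arc:
M_R = c_u·L_a·R = 41·11.30·10.0 = 4633.0 kN·m/m
M_D = W·d = 529·3.5 = 1851.5 kN·m/m
FS = M_R / M_D = 4633.0 / 1851.5 = 2.502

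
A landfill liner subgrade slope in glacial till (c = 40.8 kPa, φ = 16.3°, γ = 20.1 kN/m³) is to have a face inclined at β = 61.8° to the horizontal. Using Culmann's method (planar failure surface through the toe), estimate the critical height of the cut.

H_c = 22.96 m

Culmann's analysis gives the critical failure plane at α_cr = (β + φ)/2 = (61.8 + 16.3)/2 = 39.0°, and the critical height
H_c = (4c/γ) · sinβ cosφ / [1 − cos(β − φ)]
    = (4·40.8/20.1) · sin61.8°·cos16.3° / [1 − cos(45.5°)]
    = 8.119 · 0.8813·0.9598 / [1 − 0.7009]
    = 8.119 · 0.8459 / 0.2991
    = 22.96 m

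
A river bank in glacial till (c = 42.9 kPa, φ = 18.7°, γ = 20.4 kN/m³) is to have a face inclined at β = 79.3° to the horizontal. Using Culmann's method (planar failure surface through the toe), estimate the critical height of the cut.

Culmann's analysis gives the critical failure plane at α_cr = (β + φ)/2 = (79.3 + 18.7)/2 = 49.0°, and the critical height
H_c = (4c/γ) · sinβ cosφ / [1 − cos(β − φ)]
    = (4·42.9/20.4) · sin79.3°·cos18.7° / [1 − cos(60.6°)]
    = 8.412 · 0.9826·0.9472 / [1 − 0.4909]
    = 8.412 · 0.9307 / 0.5091
    = 15.38 m

H_c = 15.38 m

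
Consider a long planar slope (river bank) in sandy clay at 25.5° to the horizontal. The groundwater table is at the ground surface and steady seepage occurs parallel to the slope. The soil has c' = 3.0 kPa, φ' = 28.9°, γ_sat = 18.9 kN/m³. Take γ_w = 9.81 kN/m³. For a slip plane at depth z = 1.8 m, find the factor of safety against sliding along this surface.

FS = 0.78

With seepage parallel to the slope and the water table at the surface, the effective normal stress on the slip plane uses the buoyant unit weight γ' = γ_sat − γ_w while the driving shear stress uses γ_sat:
FS = [c' + γ' z cos²β tanφ'] / [γ_sat z sinβ cosβ]
γ' = 18.9 − 9.81 = 9.09 kN/m³
Numerator = 3.0 + 9.09·1.8·cos²25.5°·tan28.9° = 3.0 + 9.09·1.8·0.8147·0.5520 = 10.358 kPa
Denominator = 18.9·1.8·sin25.5°·cos25.5° = 18.9·1.8·0.4305·0.9026 = 13.219 kPa
FS = 10.358 / 13.219 = 0.784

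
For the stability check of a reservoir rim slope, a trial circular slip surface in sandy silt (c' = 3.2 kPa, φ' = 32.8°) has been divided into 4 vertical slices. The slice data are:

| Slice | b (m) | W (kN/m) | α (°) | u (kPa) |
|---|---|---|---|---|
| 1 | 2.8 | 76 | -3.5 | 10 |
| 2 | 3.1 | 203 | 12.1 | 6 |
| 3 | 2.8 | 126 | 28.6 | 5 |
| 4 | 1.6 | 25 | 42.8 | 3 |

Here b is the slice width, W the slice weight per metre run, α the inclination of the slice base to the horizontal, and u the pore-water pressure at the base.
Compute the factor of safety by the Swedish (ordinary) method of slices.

FS = 2.18

Ordinary method of slices: FS = Σ[c'·Δl_i + (W_i cosα_i − u_i·Δl_i)·tanφ'] / Σ W_i sinα_i, with Δl_i = b_i / cosα_i.
Slice 1: Δl = 2.8/cos(-3.5°) = 2.805 m; N'_1 = 76·cos(-3.5°) − 10·2.805 = 47.8; c'Δl = 8.98; W sinα = -4.6
Slice 2: Δl = 3.1/cos12.1° = 3.170 m; N'_2 = 203·cos12.1° − 6·3.170 = 179.5; c'Δl = 10.15; W sinα = 42.6
Slice 3: Δl = 2.8/cos28.6° = 3.189 m; N'_3 = 126·cos28.6° − 5·3.189 = 94.7; c'Δl = 10.21; W sinα = 60.3
Slice 4: Δl = 1.6/cos42.8° = 2.181 m; N'_4 = 25·cos42.8° − 3·2.181 = 11.8; c'Δl = 6.98; W sinα = 17.0
Σc'Δl = 36.3 kN/m; ΣN' = 333.8 kN/m; ΣW sinα = 115.2 kN/m
Resisting = 36.3 + 333.8·tan32.8° = 36.3 + 215.1 = 251.4 kN/m
FS = 251.4 / 115.2 = 2.182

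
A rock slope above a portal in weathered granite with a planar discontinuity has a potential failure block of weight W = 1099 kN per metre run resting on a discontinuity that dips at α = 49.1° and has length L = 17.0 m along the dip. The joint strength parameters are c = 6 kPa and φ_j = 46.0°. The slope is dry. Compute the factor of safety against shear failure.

FS = 1.02

Resolving the block weight along and normal to the plane and applying the Mohr–Coulomb strength on the joint:
N' = W cosα = 1099·cos49.1° = 719.6 kN/m
Driving force T = W sinα = 1099·sin49.1° = 830.7 kN/m
Resisting force R = c·L + N'·tanφ_j = 6·17.0 + 719.6·tan46.0° = 102.0 + 745.1 = 847.1 kN/m
FS = R / T = 847.1 / 830.7 = 1.020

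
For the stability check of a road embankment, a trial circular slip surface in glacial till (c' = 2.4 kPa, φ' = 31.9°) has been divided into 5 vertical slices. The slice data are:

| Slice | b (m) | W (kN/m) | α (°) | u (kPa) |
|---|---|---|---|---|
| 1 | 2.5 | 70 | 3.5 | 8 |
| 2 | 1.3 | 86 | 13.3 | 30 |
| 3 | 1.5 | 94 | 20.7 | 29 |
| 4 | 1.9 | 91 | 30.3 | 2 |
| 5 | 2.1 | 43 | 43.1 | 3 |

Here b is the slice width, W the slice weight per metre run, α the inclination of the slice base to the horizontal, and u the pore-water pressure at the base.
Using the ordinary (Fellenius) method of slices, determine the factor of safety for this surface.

Ordinary method of slices: FS = Σ[c'·Δl_i + (W_i cosα_i − u_i·Δl_i)·tanφ'] / Σ W_i sinα_i, with Δl_i = b_i / cosα_i.
Slice 1: Δl = 2.5/cos3.5° = 2.505 m; N'_1 = 70·cos3.5° − 8·2.505 = 49.8; c'Δl = 6.01; W sinα = 4.3
Slice 2: Δl = 1.3/cos13.3° = 1.336 m; N'_2 = 86·cos13.3° − 30·1.336 = 43.6; c'Δl = 3.21; W sinα = 19.8
Slice 3: Δl = 1.5/cos20.7° = 1.604 m; N'_3 = 94·cos20.7° − 29·1.604 = 41.4; c'Δl = 3.85; W sinα = 33.2
Slice 4: Δl = 1.9/cos30.3° = 2.201 m; N'_4 = 91·cos30.3° − 2·2.201 = 74.2; c'Δl = 5.28; W sinα = 45.9
Slice 5: Δl = 2.1/cos43.1° = 2.876 m; N'_5 = 43·cos43.1° − 3·2.876 = 22.8; c'Δl = 6.90; W sinα = 29.4
Σc'Δl = 25.2 kN/m; ΣN' = 231.8 kN/m; ΣW sinα = 132.6 kN/m
Resisting = 25.2 + 231.8·tan31.9° = 25.2 + 144.3 = 169.5 kN/m
FS = 169.5 / 132.6 = 1.279

FS = 1.28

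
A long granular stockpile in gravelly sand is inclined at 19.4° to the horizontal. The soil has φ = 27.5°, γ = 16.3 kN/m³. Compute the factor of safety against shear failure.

For a dry cohesionless infinite slope the factor of safety is FS = tanφ / tanβ.
FS = tan27.5° / tan19.4° = 0.5206 / 0.3522 = 1.478

FS = 1.48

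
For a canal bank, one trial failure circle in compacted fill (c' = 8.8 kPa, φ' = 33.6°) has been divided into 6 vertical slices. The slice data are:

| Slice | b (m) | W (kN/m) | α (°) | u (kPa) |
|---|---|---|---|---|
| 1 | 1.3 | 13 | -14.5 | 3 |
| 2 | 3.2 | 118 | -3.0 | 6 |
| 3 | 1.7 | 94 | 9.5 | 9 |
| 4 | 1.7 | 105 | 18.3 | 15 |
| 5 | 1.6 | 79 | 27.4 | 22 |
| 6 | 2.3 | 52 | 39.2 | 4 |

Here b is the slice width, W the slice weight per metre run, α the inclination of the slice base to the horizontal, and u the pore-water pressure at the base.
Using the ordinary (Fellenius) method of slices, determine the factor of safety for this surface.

FS = 2.98

Ordinary method of slices: FS = Σ[c'·Δl_i + (W_i cosα_i − u_i·Δl_i)·tanφ'] / Σ W_i sinα_i, with Δl_i = b_i / cosα_i.
Slice 1: Δl = 1.3/cos(-14.5°) = 1.343 m; N'_1 = 13·cos(-14.5°) − 3·1.343 = 8.6; c'Δl = 11.82; W sinα = -3.3
Slice 2: Δl = 3.2/cos(-3.0°) = 3.204 m; N'_2 = 118·cos(-3.0°) − 6·3.204 = 98.6; c'Δl = 28.20; W sinα = -6.2
Slice 3: Δl = 1.7/cos9.5° = 1.724 m; N'_3 = 94·cos9.5° − 9·1.724 = 77.2; c'Δl = 15.17; W sinα = 15.5
Slice 4: Δl = 1.7/cos18.3° = 1.791 m; N'_4 = 105·cos18.3° − 15·1.791 = 72.8; c'Δl = 15.76; W sinα = 33.0
Slice 5: Δl = 1.6/cos27.4° = 1.802 m; N'_5 = 79·cos27.4° − 22·1.802 = 30.5; c'Δl = 15.86; W sinα = 36.4
Slice 6: Δl = 2.3/cos39.2° = 2.968 m; N'_6 = 52·cos39.2° − 4·2.968 = 28.4; c'Δl = 26.12; W sinα = 32.9
Σc'Δl = 112.9 kN/m; ΣN' = 316.1 kN/m; ΣW sinα = 108.3 kN/m
Resisting = 112.9 + 316.1·tan33.6° = 112.9 + 210.0 = 322.9 kN/m
FS = 322.9 / 108.3 = 2.983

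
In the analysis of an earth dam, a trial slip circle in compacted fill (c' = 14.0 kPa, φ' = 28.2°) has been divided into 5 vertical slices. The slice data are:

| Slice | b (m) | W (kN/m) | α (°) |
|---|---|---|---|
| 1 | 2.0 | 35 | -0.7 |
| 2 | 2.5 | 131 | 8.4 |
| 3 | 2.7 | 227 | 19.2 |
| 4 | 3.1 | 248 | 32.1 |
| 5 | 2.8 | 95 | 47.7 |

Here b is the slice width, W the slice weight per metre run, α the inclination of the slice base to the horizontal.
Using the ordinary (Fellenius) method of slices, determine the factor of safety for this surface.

Ordinary method of slices: FS = Σ[c'·Δl_i + (W_i cosα_i)·tanφ'] / Σ W_i sinα_i, with Δl_i = b_i / cosα_i.
Slice 1: Δl = 2.0/cos(-0.7°) = 2.000 m; N'_1 = 35·cos(-0.7°) = 35.0; c'Δl = 28.00; W sinα = -0.4
Slice 2: Δl = 2.5/cos8.4° = 2.527 m; N'_2 = 131·cos8.4° = 129.6; c'Δl = 35.38; W sinα = 19.1
Slice 3: Δl = 2.7/cos19.2° = 2.859 m; N'_3 = 227·cos19.2° = 214.4; c'Δl = 40.03; W sinα = 74.7
Slice 4: Δl = 3.1/cos32.1° = 3.659 m; N'_4 = 248·cos32.1° = 210.1; c'Δl = 51.23; W sinα = 131.8
Slice 5: Δl = 2.8/cos47.7° = 4.160 m; N'_5 = 95·cos47.7° = 63.9; c'Δl = 58.25; W sinα = 70.3
Σc'Δl = 212.9 kN/m; ΣN' = 653.0 kN/m; ΣW sinα = 295.4 kN/m
Resisting = 212.9 + 653.0·tan28.2° = 212.9 + 350.1 = 563.0 kN/m
FS = 563.0 / 295.4 = 1.906

FS = 1.91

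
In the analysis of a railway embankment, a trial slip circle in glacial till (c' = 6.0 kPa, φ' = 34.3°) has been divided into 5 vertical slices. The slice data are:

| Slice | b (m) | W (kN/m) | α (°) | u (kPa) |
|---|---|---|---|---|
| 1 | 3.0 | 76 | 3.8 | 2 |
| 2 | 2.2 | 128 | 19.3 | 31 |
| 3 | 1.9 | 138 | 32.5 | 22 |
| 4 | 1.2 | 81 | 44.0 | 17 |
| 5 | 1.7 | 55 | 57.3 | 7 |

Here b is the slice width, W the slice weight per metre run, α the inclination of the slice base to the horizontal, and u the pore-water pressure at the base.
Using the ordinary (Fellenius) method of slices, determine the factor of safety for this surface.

FS = 1.01

Ordinary method of slices: FS = Σ[c'·Δl_i + (W_i cosα_i − u_i·Δl_i)·tanφ'] / Σ W_i sinα_i, with Δl_i = b_i / cosα_i.
Slice 1: Δl = 3.0/cos3.8° = 3.007 m; N'_1 = 76·cos3.8° − 2·3.007 = 69.8; c'Δl = 18.04; W sinα = 5.0
Slice 2: Δl = 2.2/cos19.3° = 2.331 m; N'_2 = 128·cos19.3° − 31·2.331 = 48.5; c'Δl = 13.99; W sinα = 42.3
Slice 3: Δl = 1.9/cos32.5° = 2.253 m; N'_3 = 138·cos32.5° − 22·2.253 = 66.8; c'Δl = 13.52; W sinα = 74.1
Slice 4: Δl = 1.2/cos44.0° = 1.668 m; N'_4 = 81·cos44.0° − 17·1.668 = 29.9; c'Δl = 10.01; W sinα = 56.3
Slice 5: Δl = 1.7/cos57.3° = 3.147 m; N'_5 = 55·cos57.3° − 7·3.147 = 7.7; c'Δl = 18.88; W sinα = 46.3
Σc'Δl = 74.4 kN/m; ΣN' = 222.8 kN/m; ΣW sinα = 224.0 kN/m
Resisting = 74.4 + 222.8·tan34.3° = 74.4 + 152.0 = 226.4 kN/m
FS = 226.4 / 224.0 = 1.011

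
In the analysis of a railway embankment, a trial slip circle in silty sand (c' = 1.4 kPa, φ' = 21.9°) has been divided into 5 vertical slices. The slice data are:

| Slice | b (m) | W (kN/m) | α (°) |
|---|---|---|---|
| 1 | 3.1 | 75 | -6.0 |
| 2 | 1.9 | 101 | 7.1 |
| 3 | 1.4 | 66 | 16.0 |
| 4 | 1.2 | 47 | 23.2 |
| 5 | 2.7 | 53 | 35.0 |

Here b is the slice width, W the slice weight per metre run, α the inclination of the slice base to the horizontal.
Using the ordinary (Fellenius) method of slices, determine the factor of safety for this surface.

Ordinary method of slices: FS = Σ[c'·Δl_i + (W_i cosα_i)·tanφ'] / Σ W_i sinα_i, with Δl_i = b_i / cosα_i.
Slice 1: Δl = 3.1/cos(-6.0°) = 3.117 m; N'_1 = 75·cos(-6.0°) = 74.6; c'Δl = 4.36; W sinα = -7.8
Slice 2: Δl = 1.9/cos7.1° = 1.915 m; N'_2 = 101·cos7.1° = 100.2; c'Δl = 2.68; W sinα = 12.5
Slice 3: Δl = 1.4/cos16.0° = 1.456 m; N'_3 = 66·cos16.0° = 63.4; c'Δl = 2.04; W sinα = 18.2
Slice 4: Δl = 1.2/cos23.2° = 1.306 m; N'_4 = 47·cos23.2° = 43.2; c'Δl = 1.83; W sinα = 18.5
Slice 5: Δl = 2.7/cos35.0° = 3.296 m; N'_5 = 53·cos35.0° = 43.4; c'Δl = 4.61; W sinα = 30.4
Σc'Δl = 15.5 kN/m; ΣN' = 324.9 kN/m; ΣW sinα = 71.8 kN/m
Resisting = 15.5 + 324.9·tan21.9° = 15.5 + 130.6 = 146.1 kN/m
FS = 146.1 / 71.8 = 2.037

FS = 2.04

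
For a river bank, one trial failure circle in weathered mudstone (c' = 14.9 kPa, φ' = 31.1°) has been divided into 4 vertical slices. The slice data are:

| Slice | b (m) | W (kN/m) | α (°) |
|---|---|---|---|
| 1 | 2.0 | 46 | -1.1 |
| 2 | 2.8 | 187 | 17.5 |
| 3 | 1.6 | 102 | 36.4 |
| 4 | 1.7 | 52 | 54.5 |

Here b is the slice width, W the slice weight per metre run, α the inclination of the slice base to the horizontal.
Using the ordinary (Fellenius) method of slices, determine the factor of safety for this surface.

FS = 2.21

Ordinary method of slices: FS = Σ[c'·Δl_i + (W_i cosα_i)·tanφ'] / Σ W_i sinα_i, with Δl_i = b_i / cosα_i.
Slice 1: Δl = 2.0/cos(-1.1°) = 2.000 m; N'_1 = 46·cos(-1.1°) = 46.0; c'Δl = 29.81; W sinα = -0.9
Slice 2: Δl = 2.8/cos17.5° = 2.936 m; N'_2 = 187·cos17.5° = 178.3; c'Δl = 43.74; W sinα = 56.2
Slice 3: Δl = 1.6/cos36.4° = 1.988 m; N'_3 = 102·cos36.4° = 82.1; c'Δl = 29.62; W sinα = 60.5
Slice 4: Δl = 1.7/cos54.5° = 2.927 m; N'_4 = 52·cos54.5° = 30.2; c'Δl = 43.62; W sinα = 42.3
Σc'Δl = 146.8 kN/m; ΣN' = 336.6 kN/m; ΣW sinα = 158.2 kN/m
Resisting = 146.8 + 336.6·tan31.1° = 146.8 + 203.1 = 349.9 kN/m
FS = 349.9 / 158.2 = 2.211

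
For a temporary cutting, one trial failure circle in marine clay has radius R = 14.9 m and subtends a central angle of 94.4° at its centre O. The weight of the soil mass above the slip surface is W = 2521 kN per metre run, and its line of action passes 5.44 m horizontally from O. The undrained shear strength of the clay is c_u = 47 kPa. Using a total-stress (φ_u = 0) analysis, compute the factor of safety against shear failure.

FS = 1.25

Taking moments about the centre O, the resisting moment is provided by the undrained shear strength acting along the arc:
Arc length L_a = R·θ = 14.9·(94.4°·π/180) = 14.9·1.6476 = 24.55 m
M_R = c_u·L_a·R = 47·24.55·14.9 = 17191.7 kN·m/m
M_D = W·d = 2521·5.44 = 13714.2 kN·m/m
FS = M_R / M_D = 17191.7 / 13714.2 = 1.254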